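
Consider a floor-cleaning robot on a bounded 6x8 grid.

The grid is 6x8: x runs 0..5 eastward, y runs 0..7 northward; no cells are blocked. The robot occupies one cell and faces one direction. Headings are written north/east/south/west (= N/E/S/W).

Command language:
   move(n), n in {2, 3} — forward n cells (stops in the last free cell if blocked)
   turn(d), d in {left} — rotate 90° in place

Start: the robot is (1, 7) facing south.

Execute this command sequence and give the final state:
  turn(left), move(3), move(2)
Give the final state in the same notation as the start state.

from: (1, 7) facing south
step 1 (turn(left)): (1, 7) facing east
step 2 (move(3)): (4, 7) facing east
step 3 (move(2)): (5, 7) facing east

(5, 7) facing east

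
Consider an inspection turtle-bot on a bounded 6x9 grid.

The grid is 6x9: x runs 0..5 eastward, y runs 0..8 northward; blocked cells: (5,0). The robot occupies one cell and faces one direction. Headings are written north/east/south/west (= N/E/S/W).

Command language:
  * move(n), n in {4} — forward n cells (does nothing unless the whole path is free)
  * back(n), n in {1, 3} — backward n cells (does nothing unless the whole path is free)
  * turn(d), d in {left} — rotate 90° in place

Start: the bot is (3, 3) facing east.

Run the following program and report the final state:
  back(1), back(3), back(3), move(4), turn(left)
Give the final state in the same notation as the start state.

(2, 3) facing north

from: (3, 3) facing east
t=1 back(1) ⇒ (2, 3) facing east
t=2 back(3) ⇒ (2, 3) facing east
t=3 back(3) ⇒ (2, 3) facing east
t=4 move(4) ⇒ (2, 3) facing east
t=5 turn(left) ⇒ (2, 3) facing north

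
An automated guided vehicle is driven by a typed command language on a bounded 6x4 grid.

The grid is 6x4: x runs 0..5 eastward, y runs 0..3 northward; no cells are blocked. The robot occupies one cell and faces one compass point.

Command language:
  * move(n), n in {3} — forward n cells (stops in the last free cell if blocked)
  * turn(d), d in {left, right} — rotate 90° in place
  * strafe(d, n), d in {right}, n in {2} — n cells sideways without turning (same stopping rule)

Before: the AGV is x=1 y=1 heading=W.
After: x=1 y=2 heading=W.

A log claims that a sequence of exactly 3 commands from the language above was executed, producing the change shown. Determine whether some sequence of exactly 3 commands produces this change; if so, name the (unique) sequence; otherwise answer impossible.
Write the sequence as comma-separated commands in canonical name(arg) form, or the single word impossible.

impossible

every 3-command combo misses the target.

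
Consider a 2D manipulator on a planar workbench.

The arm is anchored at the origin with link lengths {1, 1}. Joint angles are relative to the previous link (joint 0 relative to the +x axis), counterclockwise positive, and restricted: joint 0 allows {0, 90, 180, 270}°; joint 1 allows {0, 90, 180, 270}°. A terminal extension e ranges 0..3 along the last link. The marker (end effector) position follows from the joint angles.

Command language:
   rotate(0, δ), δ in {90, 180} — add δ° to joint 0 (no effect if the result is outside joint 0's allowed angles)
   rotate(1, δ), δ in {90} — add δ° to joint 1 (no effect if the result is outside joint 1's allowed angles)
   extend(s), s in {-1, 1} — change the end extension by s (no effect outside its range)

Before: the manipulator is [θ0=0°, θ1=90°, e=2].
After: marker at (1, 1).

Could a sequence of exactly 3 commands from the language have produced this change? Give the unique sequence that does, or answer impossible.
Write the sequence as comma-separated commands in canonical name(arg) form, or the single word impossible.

extend(-1), extend(-1), extend(-1)

initial: [θ0=0°, θ1=90°, e=2]
t=1 extend(-1) ⇒ [θ0=0°, θ1=90°, e=1]
t=2 extend(-1) ⇒ [θ0=0°, θ1=90°, e=0]
t=3 extend(-1) ⇒ [θ0=0°, θ1=90°, e=0]
no rival 3-sequence matches.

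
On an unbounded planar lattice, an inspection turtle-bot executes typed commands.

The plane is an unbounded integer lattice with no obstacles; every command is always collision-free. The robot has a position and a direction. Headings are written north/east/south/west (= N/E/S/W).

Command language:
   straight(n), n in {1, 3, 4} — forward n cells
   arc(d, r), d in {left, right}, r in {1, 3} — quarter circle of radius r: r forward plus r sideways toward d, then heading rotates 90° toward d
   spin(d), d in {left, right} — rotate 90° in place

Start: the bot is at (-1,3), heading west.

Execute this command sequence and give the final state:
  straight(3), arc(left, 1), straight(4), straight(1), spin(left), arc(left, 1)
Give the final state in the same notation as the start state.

start: at (-1,3), heading west
step 1 (straight(3)): at (-4,3), heading west
step 2 (arc(left, 1)): at (-5,2), heading south
step 3 (straight(4)): at (-5,-2), heading south
step 4 (straight(1)): at (-5,-3), heading south
step 5 (spin(left)): at (-5,-3), heading east
step 6 (arc(left, 1)): at (-4,-2), heading north

at (-4,-2), heading north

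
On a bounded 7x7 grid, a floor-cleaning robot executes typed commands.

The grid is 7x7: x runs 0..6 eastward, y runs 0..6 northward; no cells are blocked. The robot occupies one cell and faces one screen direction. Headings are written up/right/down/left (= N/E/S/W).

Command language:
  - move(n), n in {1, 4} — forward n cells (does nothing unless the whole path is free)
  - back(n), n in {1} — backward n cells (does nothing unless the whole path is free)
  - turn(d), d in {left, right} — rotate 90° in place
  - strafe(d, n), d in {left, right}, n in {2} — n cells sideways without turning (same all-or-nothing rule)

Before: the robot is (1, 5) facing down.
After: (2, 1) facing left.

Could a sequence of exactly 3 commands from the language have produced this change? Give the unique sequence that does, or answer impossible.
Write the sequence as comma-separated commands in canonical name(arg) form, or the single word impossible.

key: cell and facing (now W) both changed — the 3 commands mix motion and turning
initial: (1, 5) facing down
[1] after move(4): (1, 1) facing down
[2] after turn(right): (1, 1) facing left
[3] after back(1): (2, 1) facing left
no other 3-command option fits: unique.

move(4), turn(right), back(1)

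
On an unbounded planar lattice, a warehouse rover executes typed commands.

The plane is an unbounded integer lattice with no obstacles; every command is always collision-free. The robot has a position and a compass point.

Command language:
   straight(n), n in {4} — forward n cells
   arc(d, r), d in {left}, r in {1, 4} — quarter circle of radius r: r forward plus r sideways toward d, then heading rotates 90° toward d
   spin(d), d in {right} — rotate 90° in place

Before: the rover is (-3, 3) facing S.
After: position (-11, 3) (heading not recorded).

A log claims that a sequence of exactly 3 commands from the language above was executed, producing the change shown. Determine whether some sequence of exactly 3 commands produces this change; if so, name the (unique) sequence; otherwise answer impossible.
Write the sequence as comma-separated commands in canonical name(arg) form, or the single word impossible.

spin(right), straight(4), straight(4)

key: running straight(4) before spin(right) would end elsewhere — order is forced
from: (-3, 3) facing S
[1] after spin(right): (-3, 3) facing W
[2] after straight(4): (-7, 3) facing W
[3] after straight(4): (-11, 3) facing W
all 64 alternatives checked — unique.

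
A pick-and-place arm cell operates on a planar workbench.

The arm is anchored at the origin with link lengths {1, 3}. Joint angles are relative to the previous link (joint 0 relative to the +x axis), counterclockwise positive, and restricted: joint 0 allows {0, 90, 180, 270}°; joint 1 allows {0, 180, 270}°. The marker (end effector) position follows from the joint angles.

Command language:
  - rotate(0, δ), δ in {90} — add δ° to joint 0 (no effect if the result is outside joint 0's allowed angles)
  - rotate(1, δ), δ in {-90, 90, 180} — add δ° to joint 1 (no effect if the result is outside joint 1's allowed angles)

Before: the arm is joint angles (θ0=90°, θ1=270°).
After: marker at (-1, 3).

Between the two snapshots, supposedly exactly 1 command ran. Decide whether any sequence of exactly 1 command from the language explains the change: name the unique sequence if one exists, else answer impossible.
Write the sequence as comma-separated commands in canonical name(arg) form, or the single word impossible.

start: joint angles (θ0=90°, θ1=270°)
t=1 rotate(0, 90) ⇒ joint angles (θ0=180°, θ1=270°)
uniquely the one of 4 1-step routes that fits.

rotate(0, 90)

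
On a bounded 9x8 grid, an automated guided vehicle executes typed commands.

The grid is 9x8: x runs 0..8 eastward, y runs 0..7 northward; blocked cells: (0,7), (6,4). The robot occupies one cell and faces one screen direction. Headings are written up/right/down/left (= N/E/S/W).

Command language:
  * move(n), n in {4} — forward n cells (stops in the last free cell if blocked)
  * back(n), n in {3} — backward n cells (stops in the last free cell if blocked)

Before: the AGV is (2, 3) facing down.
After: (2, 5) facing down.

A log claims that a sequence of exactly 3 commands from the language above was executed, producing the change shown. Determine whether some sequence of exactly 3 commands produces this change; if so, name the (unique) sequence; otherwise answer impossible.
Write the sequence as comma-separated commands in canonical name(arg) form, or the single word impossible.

back(3), move(4), back(3)

key: heading stays S — no command in the sequence turns
initial: (2, 3) facing down
1. back(3) → (2, 6) facing down
2. move(4) → (2, 2) facing down
3. back(3) → (2, 5) facing down
no other 3-command option fits: unique.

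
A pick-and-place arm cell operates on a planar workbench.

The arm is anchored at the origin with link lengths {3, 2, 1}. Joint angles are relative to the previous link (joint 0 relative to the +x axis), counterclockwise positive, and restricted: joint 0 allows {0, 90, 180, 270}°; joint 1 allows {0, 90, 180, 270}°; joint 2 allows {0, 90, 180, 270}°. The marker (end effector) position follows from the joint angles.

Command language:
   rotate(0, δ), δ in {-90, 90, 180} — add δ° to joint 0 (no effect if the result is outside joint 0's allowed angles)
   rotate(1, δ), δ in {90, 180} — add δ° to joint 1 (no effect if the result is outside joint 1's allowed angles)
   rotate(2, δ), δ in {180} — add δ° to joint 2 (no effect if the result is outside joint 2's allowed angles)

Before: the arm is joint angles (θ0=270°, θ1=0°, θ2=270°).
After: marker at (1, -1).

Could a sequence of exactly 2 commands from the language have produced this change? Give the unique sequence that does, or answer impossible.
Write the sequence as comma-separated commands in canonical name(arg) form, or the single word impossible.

rotate(1, 90), rotate(1, 90)

t0: joint angles (θ0=270°, θ1=0°, θ2=270°)
[1] after rotate(1, 90): joint angles (θ0=270°, θ1=90°, θ2=270°)
[2] after rotate(1, 90): joint angles (θ0=270°, θ1=180°, θ2=270°)
no other 2-command option fits: unique.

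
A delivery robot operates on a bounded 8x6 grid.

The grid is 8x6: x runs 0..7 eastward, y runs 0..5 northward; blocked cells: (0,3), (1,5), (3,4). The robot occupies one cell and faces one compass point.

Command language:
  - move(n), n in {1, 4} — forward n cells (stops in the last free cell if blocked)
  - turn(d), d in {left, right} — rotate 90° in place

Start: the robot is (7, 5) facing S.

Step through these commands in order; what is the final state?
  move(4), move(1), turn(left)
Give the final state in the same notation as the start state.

(7, 0) facing E

from: (7, 5) facing S
t=1 move(4) ⇒ (7, 1) facing S
t=2 move(1) ⇒ (7, 0) facing S
t=3 turn(left) ⇒ (7, 0) facing E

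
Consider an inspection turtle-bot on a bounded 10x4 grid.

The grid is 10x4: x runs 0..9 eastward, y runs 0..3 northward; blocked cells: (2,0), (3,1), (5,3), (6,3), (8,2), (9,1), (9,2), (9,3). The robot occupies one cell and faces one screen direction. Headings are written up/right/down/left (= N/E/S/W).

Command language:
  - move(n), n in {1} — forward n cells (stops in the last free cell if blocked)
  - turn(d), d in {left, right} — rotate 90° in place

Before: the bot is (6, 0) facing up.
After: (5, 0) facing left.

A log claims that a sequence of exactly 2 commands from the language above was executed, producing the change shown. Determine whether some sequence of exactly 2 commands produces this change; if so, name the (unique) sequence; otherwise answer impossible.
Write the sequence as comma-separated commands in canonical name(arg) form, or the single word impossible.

turn(left), move(1)

key: cell and facing (now W) both changed — the 2 commands mix motion and turning
t0: (6, 0) facing up
[1] after turn(left): (6, 0) facing left
[2] after move(1): (5, 0) facing left
no rival 2-sequence matches.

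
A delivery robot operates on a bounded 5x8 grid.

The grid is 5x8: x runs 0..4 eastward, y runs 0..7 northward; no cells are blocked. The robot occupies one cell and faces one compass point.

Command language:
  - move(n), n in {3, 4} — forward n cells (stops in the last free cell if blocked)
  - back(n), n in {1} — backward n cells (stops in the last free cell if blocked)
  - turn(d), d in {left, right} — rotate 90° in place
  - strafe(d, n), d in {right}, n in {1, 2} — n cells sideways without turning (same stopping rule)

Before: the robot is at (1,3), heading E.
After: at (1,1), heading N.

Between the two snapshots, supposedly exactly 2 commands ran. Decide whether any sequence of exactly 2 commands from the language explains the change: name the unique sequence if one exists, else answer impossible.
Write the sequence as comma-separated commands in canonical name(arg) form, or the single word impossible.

key: running turn(left) before strafe(right, 2) would end elsewhere — order is forced
from: at (1,3), heading E
step 1 (strafe(right, 2)): at (1,1), heading E
step 2 (turn(left)): at (1,1), heading N
no rival 2-sequence matches.

strafe(right, 2), turn(left)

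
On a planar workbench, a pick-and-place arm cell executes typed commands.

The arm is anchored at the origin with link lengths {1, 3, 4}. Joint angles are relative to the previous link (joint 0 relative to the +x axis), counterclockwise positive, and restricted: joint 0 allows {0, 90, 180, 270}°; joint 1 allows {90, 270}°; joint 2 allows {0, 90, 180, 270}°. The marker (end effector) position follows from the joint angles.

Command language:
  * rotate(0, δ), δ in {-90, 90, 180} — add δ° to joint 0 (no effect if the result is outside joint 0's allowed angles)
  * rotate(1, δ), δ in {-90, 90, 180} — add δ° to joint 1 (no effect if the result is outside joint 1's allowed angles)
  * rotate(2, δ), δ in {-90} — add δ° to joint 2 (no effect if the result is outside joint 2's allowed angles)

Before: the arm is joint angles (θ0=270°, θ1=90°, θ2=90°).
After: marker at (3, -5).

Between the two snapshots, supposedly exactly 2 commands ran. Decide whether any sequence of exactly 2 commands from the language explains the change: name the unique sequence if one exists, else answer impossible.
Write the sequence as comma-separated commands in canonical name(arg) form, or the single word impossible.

rotate(2, -90), rotate(2, -90)

t0: joint angles (θ0=270°, θ1=90°, θ2=90°)
[1] after rotate(2, -90): joint angles (θ0=270°, θ1=90°, θ2=0°)
[2] after rotate(2, -90): joint angles (θ0=270°, θ1=90°, θ2=270°)
no other 2-command option fits: unique.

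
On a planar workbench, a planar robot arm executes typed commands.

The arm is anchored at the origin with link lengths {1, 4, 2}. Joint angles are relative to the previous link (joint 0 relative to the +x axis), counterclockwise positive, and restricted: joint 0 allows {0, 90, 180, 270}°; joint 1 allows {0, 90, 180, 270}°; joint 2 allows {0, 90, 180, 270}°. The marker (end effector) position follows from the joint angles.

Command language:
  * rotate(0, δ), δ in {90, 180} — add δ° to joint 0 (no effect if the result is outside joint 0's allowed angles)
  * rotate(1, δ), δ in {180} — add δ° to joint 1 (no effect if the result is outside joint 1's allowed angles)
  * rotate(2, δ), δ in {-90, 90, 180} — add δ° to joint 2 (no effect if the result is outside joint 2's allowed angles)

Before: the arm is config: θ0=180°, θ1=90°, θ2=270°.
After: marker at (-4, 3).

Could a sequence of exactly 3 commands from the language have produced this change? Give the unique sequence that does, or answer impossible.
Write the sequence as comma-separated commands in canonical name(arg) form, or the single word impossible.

rotate(0, 90), rotate(0, 90), rotate(0, 90)

begin: config: θ0=180°, θ1=90°, θ2=270°
[1] after rotate(0, 90): config: θ0=270°, θ1=90°, θ2=270°
[2] after rotate(0, 90): config: θ0=0°, θ1=90°, θ2=270°
[3] after rotate(0, 90): config: θ0=90°, θ1=90°, θ2=270°
uniquely the one of 216 3-step routes that fits.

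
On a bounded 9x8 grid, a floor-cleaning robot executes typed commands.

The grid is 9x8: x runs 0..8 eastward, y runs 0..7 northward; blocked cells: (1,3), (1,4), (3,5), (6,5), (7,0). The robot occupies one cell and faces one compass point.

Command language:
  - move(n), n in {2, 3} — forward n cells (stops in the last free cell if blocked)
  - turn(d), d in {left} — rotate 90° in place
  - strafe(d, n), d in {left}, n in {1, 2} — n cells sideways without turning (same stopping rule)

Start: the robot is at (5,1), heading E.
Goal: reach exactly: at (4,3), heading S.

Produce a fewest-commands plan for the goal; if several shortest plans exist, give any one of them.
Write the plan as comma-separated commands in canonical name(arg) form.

begin: at (5,1), heading E
1. strafe(left, 2) → at (5,3), heading E
2. turn(left) → at (5,3), heading N
3. strafe(left, 1) → at (4,3), heading N
4. turn(left) → at (4,3), heading W
5. turn(left) → at (4,3), heading S
shorter routes all fall short; 5 is best.

strafe(left, 2), turn(left), strafe(left, 1), turn(left), turn(left)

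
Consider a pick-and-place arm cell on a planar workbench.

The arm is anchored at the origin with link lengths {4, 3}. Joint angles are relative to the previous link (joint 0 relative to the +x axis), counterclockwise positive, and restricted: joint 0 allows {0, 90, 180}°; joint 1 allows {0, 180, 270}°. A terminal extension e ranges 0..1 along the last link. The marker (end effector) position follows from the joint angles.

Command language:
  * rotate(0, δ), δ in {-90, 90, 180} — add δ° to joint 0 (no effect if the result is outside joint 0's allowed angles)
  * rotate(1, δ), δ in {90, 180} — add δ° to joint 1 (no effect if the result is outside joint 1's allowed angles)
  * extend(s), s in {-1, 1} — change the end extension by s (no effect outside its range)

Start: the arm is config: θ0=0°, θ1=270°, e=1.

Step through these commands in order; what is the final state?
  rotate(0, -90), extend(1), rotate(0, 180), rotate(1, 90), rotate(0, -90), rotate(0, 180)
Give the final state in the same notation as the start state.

config: θ0=90°, θ1=0°, e=1

from: config: θ0=0°, θ1=270°, e=1
[1] after rotate(0, -90): config: θ0=0°, θ1=270°, e=1
[2] after extend(1): config: θ0=0°, θ1=270°, e=1
[3] after rotate(0, 180): config: θ0=180°, θ1=270°, e=1
[4] after rotate(1, 90): config: θ0=180°, θ1=0°, e=1
[5] after rotate(0, -90): config: θ0=90°, θ1=0°, e=1
[6] after rotate(0, 180): config: θ0=90°, θ1=0°, e=1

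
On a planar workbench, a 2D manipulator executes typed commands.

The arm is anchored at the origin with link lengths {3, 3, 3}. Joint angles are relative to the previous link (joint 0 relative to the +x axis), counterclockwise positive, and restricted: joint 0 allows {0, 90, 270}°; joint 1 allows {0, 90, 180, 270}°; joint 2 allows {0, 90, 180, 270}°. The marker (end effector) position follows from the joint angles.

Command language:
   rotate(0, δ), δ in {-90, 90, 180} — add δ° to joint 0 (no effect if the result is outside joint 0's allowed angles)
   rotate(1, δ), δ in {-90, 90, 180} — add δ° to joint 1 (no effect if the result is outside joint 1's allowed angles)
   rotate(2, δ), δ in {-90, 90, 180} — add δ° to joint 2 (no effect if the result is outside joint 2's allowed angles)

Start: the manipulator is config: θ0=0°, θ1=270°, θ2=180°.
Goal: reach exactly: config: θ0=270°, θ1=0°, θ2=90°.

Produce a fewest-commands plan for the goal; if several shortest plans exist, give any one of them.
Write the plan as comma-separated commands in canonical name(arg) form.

rotate(1, 90), rotate(2, -90), rotate(0, -90)

t0: config: θ0=0°, θ1=270°, θ2=180°
1. rotate(1, 90) → config: θ0=0°, θ1=0°, θ2=180°
2. rotate(2, -90) → config: θ0=0°, θ1=0°, θ2=90°
3. rotate(0, -90) → config: θ0=270°, θ1=0°, θ2=90°
no 2-step plan works, so 3 is optimal.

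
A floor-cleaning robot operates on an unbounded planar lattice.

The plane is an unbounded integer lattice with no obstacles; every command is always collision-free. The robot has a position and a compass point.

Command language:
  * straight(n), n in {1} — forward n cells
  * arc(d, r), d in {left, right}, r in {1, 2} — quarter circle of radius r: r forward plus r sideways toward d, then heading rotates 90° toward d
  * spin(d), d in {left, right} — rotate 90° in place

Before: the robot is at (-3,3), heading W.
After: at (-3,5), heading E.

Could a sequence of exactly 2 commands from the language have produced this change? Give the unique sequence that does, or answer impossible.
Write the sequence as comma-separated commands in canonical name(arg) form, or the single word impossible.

arc(right, 1), arc(right, 1)

key: cell and facing (now E) both changed — the 2 commands mix motion and turning
t0: at (-3,3), heading W
t=1 arc(right, 1) ⇒ at (-4,4), heading N
t=2 arc(right, 1) ⇒ at (-3,5), heading E
uniquely the one of 49 2-step routes that fits.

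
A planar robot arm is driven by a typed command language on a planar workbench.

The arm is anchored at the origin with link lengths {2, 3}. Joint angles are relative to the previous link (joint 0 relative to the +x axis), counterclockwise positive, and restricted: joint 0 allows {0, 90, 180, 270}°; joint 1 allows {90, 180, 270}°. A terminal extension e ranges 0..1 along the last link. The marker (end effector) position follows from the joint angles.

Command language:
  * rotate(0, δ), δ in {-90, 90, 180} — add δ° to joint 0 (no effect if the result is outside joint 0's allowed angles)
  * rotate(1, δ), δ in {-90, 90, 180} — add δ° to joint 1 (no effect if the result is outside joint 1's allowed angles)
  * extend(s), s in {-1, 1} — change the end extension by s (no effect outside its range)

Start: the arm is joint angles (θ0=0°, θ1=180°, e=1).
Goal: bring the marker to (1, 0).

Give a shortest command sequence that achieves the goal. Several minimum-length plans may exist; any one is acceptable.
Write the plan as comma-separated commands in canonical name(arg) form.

extend(-1), rotate(0, 180)

t0: joint angles (θ0=0°, θ1=180°, e=1)
1. extend(-1) → joint angles (θ0=0°, θ1=180°, e=0)
2. rotate(0, 180) → joint angles (θ0=180°, θ1=180°, e=0)
shorter routes all fall short; 2 is best.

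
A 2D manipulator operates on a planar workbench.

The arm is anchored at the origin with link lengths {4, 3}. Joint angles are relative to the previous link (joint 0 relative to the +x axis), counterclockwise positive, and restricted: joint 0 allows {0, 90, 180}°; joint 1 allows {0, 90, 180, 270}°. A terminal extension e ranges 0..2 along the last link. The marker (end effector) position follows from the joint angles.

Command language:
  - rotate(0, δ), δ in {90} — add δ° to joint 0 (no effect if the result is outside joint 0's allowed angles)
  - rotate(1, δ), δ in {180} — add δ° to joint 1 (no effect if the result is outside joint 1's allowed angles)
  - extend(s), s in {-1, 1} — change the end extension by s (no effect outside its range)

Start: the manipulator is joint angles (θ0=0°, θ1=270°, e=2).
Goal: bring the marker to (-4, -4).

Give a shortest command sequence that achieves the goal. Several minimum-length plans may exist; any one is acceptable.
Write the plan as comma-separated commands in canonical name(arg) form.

initial: joint angles (θ0=0°, θ1=270°, e=2)
t=1 rotate(0, 90) ⇒ joint angles (θ0=90°, θ1=270°, e=2)
t=2 rotate(0, 90) ⇒ joint angles (θ0=180°, θ1=270°, e=2)
t=3 extend(-1) ⇒ joint angles (θ0=180°, θ1=270°, e=1)
t=4 rotate(1, 180) ⇒ joint angles (θ0=180°, θ1=90°, e=1)
nothing shorter than 4 reaches the goal.

rotate(0, 90), rotate(0, 90), extend(-1), rotate(1, 180)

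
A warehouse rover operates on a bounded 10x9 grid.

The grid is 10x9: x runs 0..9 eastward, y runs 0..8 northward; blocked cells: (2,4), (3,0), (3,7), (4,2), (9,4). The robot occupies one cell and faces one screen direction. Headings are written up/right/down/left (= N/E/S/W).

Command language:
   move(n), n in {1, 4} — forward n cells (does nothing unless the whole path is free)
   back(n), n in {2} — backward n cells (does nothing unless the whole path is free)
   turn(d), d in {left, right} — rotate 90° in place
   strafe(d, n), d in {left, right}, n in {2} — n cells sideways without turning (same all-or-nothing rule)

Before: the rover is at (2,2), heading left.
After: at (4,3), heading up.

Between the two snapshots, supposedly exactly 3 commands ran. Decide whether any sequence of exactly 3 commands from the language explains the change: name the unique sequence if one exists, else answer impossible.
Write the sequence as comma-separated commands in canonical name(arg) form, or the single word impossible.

turn(right), move(1), strafe(right, 2)

key: cell and facing (now N) both changed — the 3 commands mix motion and turning
t0: at (2,2), heading left
t=1 turn(right) ⇒ at (2,2), heading up
t=2 move(1) ⇒ at (2,3), heading up
t=3 strafe(right, 2) ⇒ at (4,3), heading up
all 343 alternatives checked — unique.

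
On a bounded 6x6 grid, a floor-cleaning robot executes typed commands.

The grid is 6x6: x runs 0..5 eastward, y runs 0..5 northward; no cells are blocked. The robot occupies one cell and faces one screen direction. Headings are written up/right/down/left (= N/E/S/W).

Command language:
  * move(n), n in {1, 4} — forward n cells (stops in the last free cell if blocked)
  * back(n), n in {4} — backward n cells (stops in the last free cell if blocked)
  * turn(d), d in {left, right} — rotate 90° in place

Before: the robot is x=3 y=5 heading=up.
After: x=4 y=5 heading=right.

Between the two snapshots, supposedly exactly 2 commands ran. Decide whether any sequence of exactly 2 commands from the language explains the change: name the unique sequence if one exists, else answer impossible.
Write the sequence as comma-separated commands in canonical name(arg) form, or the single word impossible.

key: cell and facing (now E) both changed — the 2 commands mix motion and turning
initial: x=3 y=5 heading=up
[1] after turn(right): x=3 y=5 heading=right
[2] after move(1): x=4 y=5 heading=right
all 25 alternatives checked — unique.

turn(right), move(1)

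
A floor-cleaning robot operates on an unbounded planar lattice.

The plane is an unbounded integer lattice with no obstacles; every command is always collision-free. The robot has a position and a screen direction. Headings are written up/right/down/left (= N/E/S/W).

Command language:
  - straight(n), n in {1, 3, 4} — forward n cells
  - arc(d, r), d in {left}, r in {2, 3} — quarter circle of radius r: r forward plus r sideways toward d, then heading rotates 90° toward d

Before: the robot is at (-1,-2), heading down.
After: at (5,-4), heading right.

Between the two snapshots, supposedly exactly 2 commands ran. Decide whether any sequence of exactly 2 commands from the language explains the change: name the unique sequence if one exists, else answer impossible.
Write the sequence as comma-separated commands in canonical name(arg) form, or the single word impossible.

arc(left, 2), straight(4)

key: order matters: swapping arc(left, 2) and straight(4) lands elsewhere
t0: at (-1,-2), heading down
1. arc(left, 2) → at (1,-4), heading right
2. straight(4) → at (5,-4), heading right
no rival 2-sequence matches.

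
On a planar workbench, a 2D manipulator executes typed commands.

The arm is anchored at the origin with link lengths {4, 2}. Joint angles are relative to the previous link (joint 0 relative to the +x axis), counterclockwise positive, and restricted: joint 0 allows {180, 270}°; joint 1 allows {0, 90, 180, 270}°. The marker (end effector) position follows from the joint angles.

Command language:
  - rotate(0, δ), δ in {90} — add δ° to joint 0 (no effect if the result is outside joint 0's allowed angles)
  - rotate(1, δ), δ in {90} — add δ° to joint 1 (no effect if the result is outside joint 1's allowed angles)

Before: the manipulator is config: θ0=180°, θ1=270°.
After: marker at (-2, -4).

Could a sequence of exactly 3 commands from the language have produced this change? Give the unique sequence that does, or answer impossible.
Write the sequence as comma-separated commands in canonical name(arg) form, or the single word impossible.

initial: config: θ0=180°, θ1=270°
t=1 rotate(0, 90) ⇒ config: θ0=270°, θ1=270°
t=2 rotate(0, 90) ⇒ config: θ0=270°, θ1=270°
t=3 rotate(0, 90) ⇒ config: θ0=270°, θ1=270°
no rival 3-sequence matches.

rotate(0, 90), rotate(0, 90), rotate(0, 90)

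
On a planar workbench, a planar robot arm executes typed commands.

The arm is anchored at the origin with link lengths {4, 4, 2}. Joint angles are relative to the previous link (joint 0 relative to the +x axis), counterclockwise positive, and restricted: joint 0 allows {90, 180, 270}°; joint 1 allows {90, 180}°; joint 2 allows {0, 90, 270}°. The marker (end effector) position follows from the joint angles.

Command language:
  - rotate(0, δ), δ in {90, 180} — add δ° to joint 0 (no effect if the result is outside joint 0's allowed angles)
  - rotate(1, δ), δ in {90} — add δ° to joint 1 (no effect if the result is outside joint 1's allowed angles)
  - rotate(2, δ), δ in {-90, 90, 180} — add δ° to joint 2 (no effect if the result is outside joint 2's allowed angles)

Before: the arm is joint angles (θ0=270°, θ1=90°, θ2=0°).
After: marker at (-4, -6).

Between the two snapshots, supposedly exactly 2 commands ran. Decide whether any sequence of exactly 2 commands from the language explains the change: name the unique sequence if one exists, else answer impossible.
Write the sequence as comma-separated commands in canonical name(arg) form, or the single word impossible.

key: order matters: swapping rotate(0, 180) and rotate(0, 90) lands elsewhere
t0: joint angles (θ0=270°, θ1=90°, θ2=0°)
step 1 (rotate(0, 180)): joint angles (θ0=90°, θ1=90°, θ2=0°)
step 2 (rotate(0, 90)): joint angles (θ0=180°, θ1=90°, θ2=0°)
no other 2-command option fits: unique.

rotate(0, 180), rotate(0, 90)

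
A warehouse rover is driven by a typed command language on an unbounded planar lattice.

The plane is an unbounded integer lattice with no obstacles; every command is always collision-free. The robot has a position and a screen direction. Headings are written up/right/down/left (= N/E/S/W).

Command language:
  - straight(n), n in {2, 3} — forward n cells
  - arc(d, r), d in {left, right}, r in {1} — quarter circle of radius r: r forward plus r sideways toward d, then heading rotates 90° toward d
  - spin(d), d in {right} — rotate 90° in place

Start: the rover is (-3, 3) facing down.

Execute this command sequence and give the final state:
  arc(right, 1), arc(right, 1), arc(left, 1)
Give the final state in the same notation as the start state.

(-6, 4) facing left

begin: (-3, 3) facing down
t=1 arc(right, 1) ⇒ (-4, 2) facing left
t=2 arc(right, 1) ⇒ (-5, 3) facing up
t=3 arc(left, 1) ⇒ (-6, 4) facing left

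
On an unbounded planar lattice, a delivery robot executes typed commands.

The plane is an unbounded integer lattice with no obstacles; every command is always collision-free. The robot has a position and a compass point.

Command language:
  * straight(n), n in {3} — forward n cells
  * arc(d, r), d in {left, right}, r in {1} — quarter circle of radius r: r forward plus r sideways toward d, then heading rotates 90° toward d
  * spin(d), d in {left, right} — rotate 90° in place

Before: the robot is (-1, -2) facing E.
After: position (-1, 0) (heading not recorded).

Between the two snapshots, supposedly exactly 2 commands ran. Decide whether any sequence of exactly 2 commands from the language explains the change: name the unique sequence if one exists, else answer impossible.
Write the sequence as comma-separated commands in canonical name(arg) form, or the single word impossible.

arc(left, 1), arc(left, 1)

initial: (-1, -2) facing E
1. arc(left, 1) → (0, -1) facing N
2. arc(left, 1) → (-1, 0) facing W
no rival 2-sequence matches.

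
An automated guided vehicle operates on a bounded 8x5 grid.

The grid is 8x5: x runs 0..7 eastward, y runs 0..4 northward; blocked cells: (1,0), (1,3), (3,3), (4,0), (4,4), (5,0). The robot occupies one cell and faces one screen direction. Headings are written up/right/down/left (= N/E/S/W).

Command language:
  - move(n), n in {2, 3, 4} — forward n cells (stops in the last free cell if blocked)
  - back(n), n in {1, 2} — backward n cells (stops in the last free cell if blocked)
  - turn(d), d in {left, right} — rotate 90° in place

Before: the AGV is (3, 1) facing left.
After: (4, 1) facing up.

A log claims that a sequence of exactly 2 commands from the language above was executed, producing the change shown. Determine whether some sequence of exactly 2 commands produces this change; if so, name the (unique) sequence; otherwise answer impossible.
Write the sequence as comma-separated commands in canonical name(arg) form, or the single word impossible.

key: running turn(right) before back(1) would end elsewhere — order is forced
t0: (3, 1) facing left
step 1 (back(1)): (4, 1) facing left
step 2 (turn(right)): (4, 1) facing up
no other 2-command option fits: unique.

back(1), turn(right)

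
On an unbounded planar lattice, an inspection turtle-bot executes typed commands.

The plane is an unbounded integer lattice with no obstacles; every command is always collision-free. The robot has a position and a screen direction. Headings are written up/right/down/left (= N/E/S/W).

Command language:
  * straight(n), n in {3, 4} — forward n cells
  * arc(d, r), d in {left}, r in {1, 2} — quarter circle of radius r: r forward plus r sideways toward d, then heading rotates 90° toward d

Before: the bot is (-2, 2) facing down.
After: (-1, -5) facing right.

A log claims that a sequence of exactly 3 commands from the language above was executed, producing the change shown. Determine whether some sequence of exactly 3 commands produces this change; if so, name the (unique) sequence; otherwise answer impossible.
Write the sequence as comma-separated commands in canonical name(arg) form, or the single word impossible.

straight(3), straight(3), arc(left, 1)

key: order matters: swapping straight(3) and arc(left, 1) lands elsewhere
begin: (-2, 2) facing down
[1] after straight(3): (-2, -1) facing down
[2] after straight(3): (-2, -4) facing down
[3] after arc(left, 1): (-1, -5) facing right
uniquely the one of 64 3-step routes that fits.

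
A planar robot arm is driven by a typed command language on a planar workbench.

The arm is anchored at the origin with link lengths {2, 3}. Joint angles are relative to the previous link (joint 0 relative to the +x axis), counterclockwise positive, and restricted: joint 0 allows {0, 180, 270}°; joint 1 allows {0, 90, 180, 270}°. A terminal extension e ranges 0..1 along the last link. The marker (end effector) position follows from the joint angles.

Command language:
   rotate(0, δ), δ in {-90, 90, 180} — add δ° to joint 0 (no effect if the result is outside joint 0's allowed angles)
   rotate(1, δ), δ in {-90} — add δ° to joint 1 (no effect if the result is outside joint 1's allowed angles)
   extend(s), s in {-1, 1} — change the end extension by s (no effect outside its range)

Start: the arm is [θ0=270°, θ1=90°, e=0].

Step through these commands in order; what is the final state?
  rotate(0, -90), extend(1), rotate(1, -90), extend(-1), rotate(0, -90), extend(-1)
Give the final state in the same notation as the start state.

start: [θ0=270°, θ1=90°, e=0]
[1] after rotate(0, -90): [θ0=180°, θ1=90°, e=0]
[2] after extend(1): [θ0=180°, θ1=90°, e=1]
[3] after rotate(1, -90): [θ0=180°, θ1=0°, e=1]
[4] after extend(-1): [θ0=180°, θ1=0°, e=0]
[5] after rotate(0, -90): [θ0=180°, θ1=0°, e=0]
[6] after extend(-1): [θ0=180°, θ1=0°, e=0]

[θ0=180°, θ1=0°, e=0]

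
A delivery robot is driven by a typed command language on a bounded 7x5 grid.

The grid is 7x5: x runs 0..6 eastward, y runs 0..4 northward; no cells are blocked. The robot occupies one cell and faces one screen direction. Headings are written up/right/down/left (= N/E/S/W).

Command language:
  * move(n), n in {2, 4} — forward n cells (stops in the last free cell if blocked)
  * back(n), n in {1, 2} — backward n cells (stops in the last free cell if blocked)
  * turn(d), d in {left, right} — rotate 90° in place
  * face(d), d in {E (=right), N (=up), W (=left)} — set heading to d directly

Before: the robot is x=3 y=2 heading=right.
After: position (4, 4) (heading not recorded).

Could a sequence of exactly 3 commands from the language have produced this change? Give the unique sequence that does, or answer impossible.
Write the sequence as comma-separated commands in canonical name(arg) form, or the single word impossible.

impossible

checked all 3-command options: none fits.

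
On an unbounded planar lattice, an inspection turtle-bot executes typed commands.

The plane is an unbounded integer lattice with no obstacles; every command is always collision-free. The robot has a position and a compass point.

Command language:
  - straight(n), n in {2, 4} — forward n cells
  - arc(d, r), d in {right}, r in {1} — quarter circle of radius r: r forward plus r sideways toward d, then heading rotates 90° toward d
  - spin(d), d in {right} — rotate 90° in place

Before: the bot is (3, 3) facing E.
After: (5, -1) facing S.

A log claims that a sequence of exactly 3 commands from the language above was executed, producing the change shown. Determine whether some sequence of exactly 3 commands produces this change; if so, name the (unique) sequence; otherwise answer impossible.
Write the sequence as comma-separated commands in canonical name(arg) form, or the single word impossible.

straight(2), spin(right), straight(4)

key: position moved to (5,-1) AND the heading swung to S — translation plus rotation needed
begin: (3, 3) facing E
t=1 straight(2) ⇒ (5, 3) facing E
t=2 spin(right) ⇒ (5, 3) facing S
t=3 straight(4) ⇒ (5, -1) facing S
no other 3-command option fits: unique.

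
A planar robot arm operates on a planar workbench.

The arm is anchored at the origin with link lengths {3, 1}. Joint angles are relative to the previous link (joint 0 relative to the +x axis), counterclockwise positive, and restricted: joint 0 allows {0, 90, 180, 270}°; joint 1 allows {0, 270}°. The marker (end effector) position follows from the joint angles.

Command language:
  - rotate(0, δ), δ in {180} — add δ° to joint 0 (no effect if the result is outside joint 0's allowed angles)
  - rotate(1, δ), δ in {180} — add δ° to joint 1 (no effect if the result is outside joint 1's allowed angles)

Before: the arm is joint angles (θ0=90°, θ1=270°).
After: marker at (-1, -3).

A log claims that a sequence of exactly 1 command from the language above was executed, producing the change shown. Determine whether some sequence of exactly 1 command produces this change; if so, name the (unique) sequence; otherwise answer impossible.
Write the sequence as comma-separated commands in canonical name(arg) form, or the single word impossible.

rotate(0, 180)

begin: joint angles (θ0=90°, θ1=270°)
[1] after rotate(0, 180): joint angles (θ0=270°, θ1=270°)
no rival 1-sequence matches.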